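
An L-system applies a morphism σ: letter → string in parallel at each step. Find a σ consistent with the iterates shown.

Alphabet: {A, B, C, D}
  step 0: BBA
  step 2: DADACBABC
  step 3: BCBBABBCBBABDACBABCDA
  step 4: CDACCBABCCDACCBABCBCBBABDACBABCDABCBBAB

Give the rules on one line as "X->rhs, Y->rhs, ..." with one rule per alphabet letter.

  step 3 ⇒ step 4: BCBBABBCBBABDACBABCDA ⇒ C·DA·C·C·BAB·C·C·DA·C·C·BAB·C·BCB·BAB·DA·C·BAB·C·DA·BCB·BAB
    A ↦ BAB
    B ↦ C
    C ↦ DA
    D ↦ BCB

A->BAB, B->C, C->DA, D->BCB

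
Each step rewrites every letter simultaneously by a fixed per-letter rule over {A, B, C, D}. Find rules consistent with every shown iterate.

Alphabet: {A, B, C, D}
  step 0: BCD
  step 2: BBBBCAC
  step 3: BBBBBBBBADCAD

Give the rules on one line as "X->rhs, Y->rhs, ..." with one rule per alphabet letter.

  step 2 ⇒ step 3: BBBBCAC ⇒ BB·BB·BB·BB·AD·C·AD
    A ↦ C
    B ↦ BB
    C ↦ AD
    D ↦ A  (constrained at step 0)

A->C, B->BB, C->AD, D->A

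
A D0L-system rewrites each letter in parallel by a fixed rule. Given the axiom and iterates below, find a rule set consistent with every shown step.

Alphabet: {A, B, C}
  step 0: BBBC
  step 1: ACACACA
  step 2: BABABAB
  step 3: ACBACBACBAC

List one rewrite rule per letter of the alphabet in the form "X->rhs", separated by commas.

  step 2 ⇒ step 3: BABABAB ⇒ AC·B·AC·B·AC·B·AC
    A ↦ B
    B ↦ AC
  step 0 ⇒ step 1: BBBC ⇒ AC·AC·AC·A
    C ↦ A

A->B, B->AC, C->A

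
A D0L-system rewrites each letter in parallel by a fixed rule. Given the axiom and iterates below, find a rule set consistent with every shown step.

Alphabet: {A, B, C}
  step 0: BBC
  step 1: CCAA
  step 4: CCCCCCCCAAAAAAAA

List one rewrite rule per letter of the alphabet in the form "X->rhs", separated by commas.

A->BB, B->C, C->AA

  step 0 ⇒ step 1: BBC ⇒ C·C·AA
    B ↦ C
    C ↦ AA
    A ↦ BB  (constrained at step 1)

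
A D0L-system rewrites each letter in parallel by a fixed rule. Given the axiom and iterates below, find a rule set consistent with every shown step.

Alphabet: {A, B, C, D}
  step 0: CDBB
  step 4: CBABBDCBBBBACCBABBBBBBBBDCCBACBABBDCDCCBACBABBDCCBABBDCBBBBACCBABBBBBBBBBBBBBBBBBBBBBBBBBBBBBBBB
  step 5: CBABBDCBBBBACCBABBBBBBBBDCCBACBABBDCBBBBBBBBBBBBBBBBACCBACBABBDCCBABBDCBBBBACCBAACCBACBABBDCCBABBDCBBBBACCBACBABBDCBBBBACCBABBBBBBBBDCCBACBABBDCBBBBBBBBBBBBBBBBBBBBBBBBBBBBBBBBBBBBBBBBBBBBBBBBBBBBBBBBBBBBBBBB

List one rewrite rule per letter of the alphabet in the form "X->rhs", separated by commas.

A->DC, B->BB, C->CBA, D->AC

  step 4 ⇒ step 5: CBABBDCBBBBACCBABBBBBBBBDCCBACBABBDCDCCBACBABBDCCBABBDCBBBBACCBABBBBBBBBBBBBBBBBBBBBBBBBBBBBBBBB ⇒ CBA·BB·DC·BB·BB·AC·CBA·BB·BB·BB·BB·DC·CBA·CBA·BB·DC·BB·BB·BB·BB·BB·BB·BB·BB·AC·CBA·CBA·BB·DC·CBA·BB·DC·BB·BB·AC·CBA·AC·CBA·CBA·BB·DC·CBA·BB·DC·BB·BB·AC·CBA·CBA·BB·DC·BB·BB·AC·CBA·BB·BB·BB·BB·DC·CBA·CBA·BB·DC·BB·BB·BB·BB·BB·BB·BB·BB·BB·BB·BB·BB·BB·BB·BB·BB·BB·BB·BB·BB·BB·BB·BB·BB·BB·BB·BB·BB·BB·BB·BB·BB
    A ↦ DC
    B ↦ BB
    C ↦ CBA
    D ↦ AC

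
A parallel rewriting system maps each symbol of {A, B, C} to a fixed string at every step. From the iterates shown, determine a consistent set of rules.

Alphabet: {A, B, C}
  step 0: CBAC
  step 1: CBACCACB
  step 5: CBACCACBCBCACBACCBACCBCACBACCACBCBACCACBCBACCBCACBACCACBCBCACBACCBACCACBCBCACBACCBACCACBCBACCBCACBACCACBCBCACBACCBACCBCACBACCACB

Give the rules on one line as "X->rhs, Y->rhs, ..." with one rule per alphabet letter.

A->CA, B->AC, C->CB

  step 0 ⇒ step 1: CBAC ⇒ CB·AC·CA·CB
    A ↦ CA
    B ↦ AC
    C ↦ CB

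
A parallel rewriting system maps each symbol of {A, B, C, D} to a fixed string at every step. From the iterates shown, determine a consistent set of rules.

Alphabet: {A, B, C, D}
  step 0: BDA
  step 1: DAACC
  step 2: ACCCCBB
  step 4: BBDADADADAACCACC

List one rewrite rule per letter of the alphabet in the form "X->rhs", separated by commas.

  step 1 ⇒ step 2: DAACC ⇒ A·CC·CC·B·B
    A ↦ CC
    C ↦ B
    D ↦ A
  step 0 ⇒ step 1: BDA ⇒ DA·A·CC
    B ↦ DA

A->CC, B->DA, C->B, D->A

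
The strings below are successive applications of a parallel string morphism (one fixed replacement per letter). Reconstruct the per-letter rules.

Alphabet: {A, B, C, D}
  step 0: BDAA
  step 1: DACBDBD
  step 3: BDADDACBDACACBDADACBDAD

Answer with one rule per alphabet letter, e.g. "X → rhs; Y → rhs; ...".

  step 0 ⇒ step 1: BDAA ⇒ D·AC·BD·BD
    A ↦ BD
    B ↦ D
    D ↦ AC
    C ↦ AD  (constrained at step 1)

A->BD, B->D, C->AD, D->AC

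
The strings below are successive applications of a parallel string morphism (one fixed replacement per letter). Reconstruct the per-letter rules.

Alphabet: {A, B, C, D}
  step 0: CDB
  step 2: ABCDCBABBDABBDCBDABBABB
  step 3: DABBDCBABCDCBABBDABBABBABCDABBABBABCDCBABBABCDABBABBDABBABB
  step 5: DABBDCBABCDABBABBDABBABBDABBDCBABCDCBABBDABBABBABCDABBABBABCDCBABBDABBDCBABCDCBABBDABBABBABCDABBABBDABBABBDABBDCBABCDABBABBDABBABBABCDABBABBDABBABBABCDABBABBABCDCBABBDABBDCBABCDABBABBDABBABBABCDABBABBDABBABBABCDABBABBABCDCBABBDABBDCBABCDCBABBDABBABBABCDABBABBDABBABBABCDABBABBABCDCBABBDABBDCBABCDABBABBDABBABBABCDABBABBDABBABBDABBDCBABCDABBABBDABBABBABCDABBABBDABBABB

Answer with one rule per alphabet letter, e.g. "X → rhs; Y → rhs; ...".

  step 2 ⇒ step 3: ABCDCBABBDABBDCBDABBABB ⇒ D·ABB·DCB·ABC·DCB·ABB·D·ABB·ABB·ABC·D·ABB·ABB·ABC·DCB·ABB·ABC·D·ABB·ABB·D·ABB·ABB
    A ↦ D
    B ↦ ABB
    C ↦ DCB
    D ↦ ABC

A->D, B->ABB, C->DCB, D->ABC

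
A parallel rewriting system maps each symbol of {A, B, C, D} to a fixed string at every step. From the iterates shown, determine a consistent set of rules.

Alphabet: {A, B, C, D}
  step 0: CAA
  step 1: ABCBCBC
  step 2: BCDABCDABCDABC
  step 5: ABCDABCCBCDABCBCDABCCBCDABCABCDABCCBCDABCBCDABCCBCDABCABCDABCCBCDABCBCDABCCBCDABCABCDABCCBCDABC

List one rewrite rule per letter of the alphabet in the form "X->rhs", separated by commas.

  step 1 ⇒ step 2: ABCBCBC ⇒ BC·D·ABC·D·ABC·D·ABC
    A ↦ BC
    B ↦ D
    C ↦ ABC
    D ↦ C  (constrained at step 2)

A->BC, B->D, C->ABC, D->C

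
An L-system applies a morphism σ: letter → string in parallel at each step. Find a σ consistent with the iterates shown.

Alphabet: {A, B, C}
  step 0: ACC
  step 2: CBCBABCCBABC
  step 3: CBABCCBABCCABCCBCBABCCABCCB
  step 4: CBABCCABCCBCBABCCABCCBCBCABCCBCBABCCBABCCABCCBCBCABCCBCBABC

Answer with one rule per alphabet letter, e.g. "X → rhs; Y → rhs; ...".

A->C, B->ABC, C->CB

  step 3 ⇒ step 4: CBABCCBABCCABCCBCBABCCABCCB ⇒ CB·ABC·C·ABC·CB·CB·ABC·C·ABC·CB·CB·C·ABC·CB·CB·ABC·CB·ABC·C·ABC·CB·CB·C·ABC·CB·CB·ABC
    A ↦ C
    B ↦ ABC
    C ↦ CB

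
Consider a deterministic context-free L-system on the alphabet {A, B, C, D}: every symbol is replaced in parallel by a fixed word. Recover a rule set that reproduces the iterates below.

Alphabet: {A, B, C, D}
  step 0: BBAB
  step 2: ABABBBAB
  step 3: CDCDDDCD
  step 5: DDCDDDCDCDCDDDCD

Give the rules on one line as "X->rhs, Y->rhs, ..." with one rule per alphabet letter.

  step 2 ⇒ step 3: ABABBBAB ⇒ C·D·C·D·D·D·C·D
    A ↦ C
    B ↦ D
    C ↦ BB  (constrained at step 3)
    D ↦ AB  (constrained at step 3)

A->C, B->D, C->BB, D->AB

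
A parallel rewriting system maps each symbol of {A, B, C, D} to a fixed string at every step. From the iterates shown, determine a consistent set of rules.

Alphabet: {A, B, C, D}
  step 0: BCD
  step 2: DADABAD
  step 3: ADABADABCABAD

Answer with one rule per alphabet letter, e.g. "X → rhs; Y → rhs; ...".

A->AB, B->C, C->D, D->AD

  step 2 ⇒ step 3: DADABAD ⇒ AD·AB·AD·AB·C·AB·AD
    A ↦ AB
    B ↦ C
    D ↦ AD
    C ↦ D  (constrained at step 0)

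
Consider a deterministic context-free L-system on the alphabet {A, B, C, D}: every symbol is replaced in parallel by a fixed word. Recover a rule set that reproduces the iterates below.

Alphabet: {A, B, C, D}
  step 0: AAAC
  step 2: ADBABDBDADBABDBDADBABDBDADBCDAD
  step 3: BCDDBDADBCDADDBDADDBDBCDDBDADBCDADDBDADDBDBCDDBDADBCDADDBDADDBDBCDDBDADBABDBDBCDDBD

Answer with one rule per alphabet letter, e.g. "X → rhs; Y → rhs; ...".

  step 2 ⇒ step 3: ADBABDBDADBABDBDADBABDBDADBCDAD ⇒ BCD·DBD·AD·BCD·AD·DBD·AD·DBD·BCD·DBD·AD·BCD·AD·DBD·AD·DBD·BCD·DBD·AD·BCD·AD·DBD·AD·DBD·BCD·DBD·AD·BAB·DBD·BCD·DBD
    A ↦ BCD
    B ↦ AD
    C ↦ BAB
    D ↦ DBD

A->BCD, B->AD, C->BAB, D->DBD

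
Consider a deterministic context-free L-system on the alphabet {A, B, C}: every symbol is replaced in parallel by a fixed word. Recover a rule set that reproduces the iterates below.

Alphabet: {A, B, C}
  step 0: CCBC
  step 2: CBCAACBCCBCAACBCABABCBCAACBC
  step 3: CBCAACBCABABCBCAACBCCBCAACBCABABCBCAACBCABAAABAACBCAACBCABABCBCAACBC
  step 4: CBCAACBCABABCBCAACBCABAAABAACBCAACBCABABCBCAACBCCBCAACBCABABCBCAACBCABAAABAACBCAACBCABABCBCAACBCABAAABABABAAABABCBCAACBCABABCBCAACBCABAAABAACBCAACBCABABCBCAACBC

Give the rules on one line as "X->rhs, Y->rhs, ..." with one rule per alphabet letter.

A->AB, B->AA, C->CBC

  step 3 ⇒ step 4: CBCAACBCABABCBCAACBCCBCAACBCABABCBCAACBCABAAABAACBCAACBCABABCBCAACBC ⇒ CBC·AA·CBC·AB·AB·CBC·AA·CBC·AB·AA·AB·AA·CBC·AA·CBC·AB·AB·CBC·AA·CBC·CBC·AA·CBC·AB·AB·CBC·AA·CBC·AB·AA·AB·AA·CBC·AA·CBC·AB·AB·CBC·AA·CBC·AB·AA·AB·AB·AB·AA·AB·AB·CBC·AA·CBC·AB·AB·CBC·AA·CBC·AB·AA·AB·AA·CBC·AA·CBC·AB·AB·CBC·AA·CBC
    A ↦ AB
    B ↦ AA
    C ↦ CBC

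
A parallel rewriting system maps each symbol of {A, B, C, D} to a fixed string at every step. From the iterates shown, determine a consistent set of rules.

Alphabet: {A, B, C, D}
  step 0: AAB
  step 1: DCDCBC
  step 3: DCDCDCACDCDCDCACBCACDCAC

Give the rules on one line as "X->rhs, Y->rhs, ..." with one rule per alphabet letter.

  step 0 ⇒ step 1: AAB ⇒ DC·DC·BC
    A ↦ DC
    B ↦ BC
    C ↦ AC  (constrained at step 1)
    D ↦ AA  (constrained at step 1)

A->DC, B->BC, C->AC, D->AA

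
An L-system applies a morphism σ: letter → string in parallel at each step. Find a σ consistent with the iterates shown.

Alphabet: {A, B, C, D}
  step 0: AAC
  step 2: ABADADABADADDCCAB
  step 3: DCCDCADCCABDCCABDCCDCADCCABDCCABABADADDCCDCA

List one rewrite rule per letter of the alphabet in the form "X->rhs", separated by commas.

A->DCC, B->DCA, C->AD, D->AB

  step 2 ⇒ step 3: ABADADABADADDCCAB ⇒ DCC·DCA·DCC·AB·DCC·AB·DCC·DCA·DCC·AB·DCC·AB·AB·AD·AD·DCC·DCA
    A ↦ DCC
    B ↦ DCA
    C ↦ AD
    D ↦ AB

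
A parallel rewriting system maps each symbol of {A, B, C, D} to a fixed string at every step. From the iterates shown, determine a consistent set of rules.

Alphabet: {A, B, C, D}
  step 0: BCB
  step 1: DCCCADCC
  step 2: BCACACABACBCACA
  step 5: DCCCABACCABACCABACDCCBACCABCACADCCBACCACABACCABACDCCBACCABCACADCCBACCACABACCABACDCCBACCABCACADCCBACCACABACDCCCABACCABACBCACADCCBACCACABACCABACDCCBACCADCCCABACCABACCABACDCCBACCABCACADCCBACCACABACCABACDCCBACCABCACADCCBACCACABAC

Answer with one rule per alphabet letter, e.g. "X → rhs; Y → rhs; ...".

A->BAC, B->DCC, C->CA, D->B

  step 1 ⇒ step 2: DCCCADCC ⇒ B·CA·CA·CA·BAC·B·CA·CA
    A ↦ BAC
    C ↦ CA
    D ↦ B
  step 0 ⇒ step 1: BCB ⇒ DCC·CA·DCC
    B ↦ DCC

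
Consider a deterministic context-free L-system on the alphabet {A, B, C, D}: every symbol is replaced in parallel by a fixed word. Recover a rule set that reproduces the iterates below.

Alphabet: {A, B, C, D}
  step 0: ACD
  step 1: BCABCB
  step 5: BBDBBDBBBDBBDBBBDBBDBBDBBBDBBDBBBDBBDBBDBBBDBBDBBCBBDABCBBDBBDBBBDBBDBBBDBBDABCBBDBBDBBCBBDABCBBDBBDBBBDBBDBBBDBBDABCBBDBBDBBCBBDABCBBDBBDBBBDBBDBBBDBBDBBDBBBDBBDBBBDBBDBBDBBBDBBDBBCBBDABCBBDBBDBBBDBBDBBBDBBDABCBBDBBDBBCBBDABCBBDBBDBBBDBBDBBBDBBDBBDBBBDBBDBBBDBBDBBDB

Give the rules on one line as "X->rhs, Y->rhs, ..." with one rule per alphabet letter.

A->BC, B->BBD, C->ABC, D->B

  step 0 ⇒ step 1: ACD ⇒ BC·ABC·B
    A ↦ BC
    C ↦ ABC
    D ↦ B
    B ↦ BBD  (constrained at step 1)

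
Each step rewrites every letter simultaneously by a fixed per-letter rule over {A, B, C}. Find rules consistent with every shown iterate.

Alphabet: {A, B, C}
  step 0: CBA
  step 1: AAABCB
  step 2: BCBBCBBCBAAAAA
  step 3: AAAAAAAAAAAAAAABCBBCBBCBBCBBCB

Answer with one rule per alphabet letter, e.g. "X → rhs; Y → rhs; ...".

  step 2 ⇒ step 3: BCBBCBBCBAAAAA ⇒ AA·A·AA·AA·A·AA·AA·A·AA·BCB·BCB·BCB·BCB·BCB
    A ↦ BCB
    B ↦ AA
    C ↦ A

A->BCB, B->AA, C->A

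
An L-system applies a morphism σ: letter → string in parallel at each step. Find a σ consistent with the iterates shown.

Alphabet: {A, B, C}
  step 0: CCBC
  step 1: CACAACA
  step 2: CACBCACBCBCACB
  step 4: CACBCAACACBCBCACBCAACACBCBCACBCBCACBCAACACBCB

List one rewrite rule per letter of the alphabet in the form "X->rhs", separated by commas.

  step 1 ⇒ step 2: CACAACA ⇒ CA·CB·CA·CB·CB·CA·CB
    A ↦ CB
    C ↦ CA
  step 0 ⇒ step 1: CCBC ⇒ CA·CA·A·CA
    B ↦ A

A->CB, B->A, C->CA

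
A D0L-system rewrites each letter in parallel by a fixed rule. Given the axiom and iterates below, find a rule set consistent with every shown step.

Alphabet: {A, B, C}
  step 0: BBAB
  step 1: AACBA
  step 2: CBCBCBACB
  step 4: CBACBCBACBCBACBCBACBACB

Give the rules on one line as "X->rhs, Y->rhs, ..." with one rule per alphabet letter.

A->CB, B->A, C->CB

  step 1 ⇒ step 2: AACBA ⇒ CB·CB·CB·A·CB
    A ↦ CB
    B ↦ A
    C ↦ CB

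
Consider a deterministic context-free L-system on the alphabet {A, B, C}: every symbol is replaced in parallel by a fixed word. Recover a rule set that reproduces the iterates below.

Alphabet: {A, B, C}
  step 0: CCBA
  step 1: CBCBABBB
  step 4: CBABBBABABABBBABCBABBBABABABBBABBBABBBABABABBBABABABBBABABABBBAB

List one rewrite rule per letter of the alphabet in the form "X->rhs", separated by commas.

  step 0 ⇒ step 1: CCBA ⇒ CB·CB·AB·BB
    A ↦ BB
    B ↦ AB
    C ↦ CB

A->BB, B->AB, C->CB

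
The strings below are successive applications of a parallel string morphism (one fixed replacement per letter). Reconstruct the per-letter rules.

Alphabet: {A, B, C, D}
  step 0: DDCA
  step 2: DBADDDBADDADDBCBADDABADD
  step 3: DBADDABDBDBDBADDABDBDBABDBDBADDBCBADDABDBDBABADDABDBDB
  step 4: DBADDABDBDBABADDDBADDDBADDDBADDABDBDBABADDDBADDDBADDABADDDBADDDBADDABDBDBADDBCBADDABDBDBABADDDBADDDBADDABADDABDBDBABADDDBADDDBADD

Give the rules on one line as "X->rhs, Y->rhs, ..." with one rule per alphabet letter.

A->AB, B->ADD, C->BCB, D->DB

  step 3 ⇒ step 4: DBADDABDBDBDBADDABDBDBABDBDBADDBCBADDABDBDBABADDABDBDB ⇒ DB·ADD·AB·DB·DB·AB·ADD·DB·ADD·DB·ADD·DB·ADD·AB·DB·DB·AB·ADD·DB·ADD·DB·ADD·AB·ADD·DB·ADD·DB·ADD·AB·DB·DB·ADD·BCB·ADD·AB·DB·DB·AB·ADD·DB·ADD·DB·ADD·AB·ADD·AB·DB·DB·AB·ADD·DB·ADD·DB·ADD
    A ↦ AB
    B ↦ ADD
    C ↦ BCB
    D ↦ DB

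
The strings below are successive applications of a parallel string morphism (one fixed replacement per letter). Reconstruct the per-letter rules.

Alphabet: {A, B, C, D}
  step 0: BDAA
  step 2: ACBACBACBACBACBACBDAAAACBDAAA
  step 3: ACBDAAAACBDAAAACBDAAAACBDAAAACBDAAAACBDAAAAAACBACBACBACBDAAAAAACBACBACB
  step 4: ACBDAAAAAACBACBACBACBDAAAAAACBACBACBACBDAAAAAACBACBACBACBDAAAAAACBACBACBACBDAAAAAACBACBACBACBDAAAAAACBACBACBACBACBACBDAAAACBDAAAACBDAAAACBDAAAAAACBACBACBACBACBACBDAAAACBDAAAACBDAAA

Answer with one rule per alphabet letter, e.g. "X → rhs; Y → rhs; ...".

A->ACB, B->AAA, C->D, D->AA

  step 3 ⇒ step 4: ACBDAAAACBDAAAACBDAAAACBDAAAACBDAAAACBDAAAAAACBACBACBACBDAAAAAACBACBACB ⇒ ACB·D·AAA·AA·ACB·ACB·ACB·ACB·D·AAA·AA·ACB·ACB·ACB·ACB·D·AAA·AA·ACB·ACB·ACB·ACB·D·AAA·AA·ACB·ACB·ACB·ACB·D·AAA·AA·ACB·ACB·ACB·ACB·D·AAA·AA·ACB·ACB·ACB·ACB·ACB·ACB·D·AAA·ACB·D·AAA·ACB·D·AAA·ACB·D·AAA·AA·ACB·ACB·ACB·ACB·ACB·ACB·D·AAA·ACB·D·AAA·ACB·D·AAA
    A ↦ ACB
    B ↦ AAA
    C ↦ D
    D ↦ AA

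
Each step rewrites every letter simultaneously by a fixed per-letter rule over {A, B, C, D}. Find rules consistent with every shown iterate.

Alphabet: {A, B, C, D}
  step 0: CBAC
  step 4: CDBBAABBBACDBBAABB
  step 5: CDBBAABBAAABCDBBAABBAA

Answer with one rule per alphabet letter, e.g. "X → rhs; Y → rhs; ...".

  step 4 ⇒ step 5: CDBBAABBBACDBBAABB ⇒ CD·BB·A·A·B·B·A·A·A·B·CD·BB·A·A·B·B·A·A
    A ↦ B
    B ↦ A
    C ↦ CD
    D ↦ BB

A->B, B->A, C->CD, D->BB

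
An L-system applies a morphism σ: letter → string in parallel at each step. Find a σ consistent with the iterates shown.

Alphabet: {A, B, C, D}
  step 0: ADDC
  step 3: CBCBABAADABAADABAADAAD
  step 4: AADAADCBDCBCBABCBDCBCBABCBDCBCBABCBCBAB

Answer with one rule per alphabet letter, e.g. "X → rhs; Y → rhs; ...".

A->CB, B->D, C->AA, D->AB

  step 3 ⇒ step 4: CBCBABAADABAADABAADAAD ⇒ AA·D·AA·D·CB·D·CB·CB·AB·CB·D·CB·CB·AB·CB·D·CB·CB·AB·CB·CB·AB
    A ↦ CB
    B ↦ D
    C ↦ AA
    D ↦ AB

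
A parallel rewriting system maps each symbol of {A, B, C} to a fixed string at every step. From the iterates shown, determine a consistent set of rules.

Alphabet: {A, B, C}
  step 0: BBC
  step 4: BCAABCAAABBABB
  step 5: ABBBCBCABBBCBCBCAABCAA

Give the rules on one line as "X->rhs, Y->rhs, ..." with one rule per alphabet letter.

A->BC, B->A, C->BB

  step 4 ⇒ step 5: BCAABCAAABBABB ⇒ A·BB·BC·BC·A·BB·BC·BC·BC·A·A·BC·A·A
    A ↦ BC
    B ↦ A
    C ↦ BB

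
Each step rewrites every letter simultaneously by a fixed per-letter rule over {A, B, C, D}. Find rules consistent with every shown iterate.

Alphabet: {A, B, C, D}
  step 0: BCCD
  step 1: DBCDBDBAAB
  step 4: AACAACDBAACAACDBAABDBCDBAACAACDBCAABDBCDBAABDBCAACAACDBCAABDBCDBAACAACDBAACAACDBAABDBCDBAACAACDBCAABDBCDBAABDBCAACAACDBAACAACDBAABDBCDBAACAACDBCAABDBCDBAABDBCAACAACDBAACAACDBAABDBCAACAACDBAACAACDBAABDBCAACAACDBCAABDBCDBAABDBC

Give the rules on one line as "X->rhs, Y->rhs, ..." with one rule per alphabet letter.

A->AAC, B->DBC, C->DB, D->AAB

  step 0 ⇒ step 1: BCCD ⇒ DBC·DB·DB·AAB
    B ↦ DBC
    C ↦ DB
    D ↦ AAB
    A ↦ AAC  (constrained at step 1)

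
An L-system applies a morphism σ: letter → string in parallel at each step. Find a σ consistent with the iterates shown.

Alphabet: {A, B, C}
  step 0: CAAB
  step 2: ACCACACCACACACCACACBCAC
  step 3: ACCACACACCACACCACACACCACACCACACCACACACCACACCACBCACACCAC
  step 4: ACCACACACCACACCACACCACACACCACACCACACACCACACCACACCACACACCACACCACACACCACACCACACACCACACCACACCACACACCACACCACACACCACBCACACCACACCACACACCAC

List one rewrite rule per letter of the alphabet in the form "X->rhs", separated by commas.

A->ACC, B->BC, C->AC

  step 3 ⇒ step 4: ACCACACACCACACCACACACCACACCACACCACACACCACACCACBCACACCAC ⇒ ACC·AC·AC·ACC·AC·ACC·AC·ACC·AC·AC·ACC·AC·ACC·AC·AC·ACC·AC·ACC·AC·ACC·AC·AC·ACC·AC·ACC·AC·AC·ACC·AC·ACC·AC·AC·ACC·AC·ACC·AC·ACC·AC·AC·ACC·AC·ACC·AC·AC·ACC·AC·BC·AC·ACC·AC·ACC·AC·AC·ACC·AC
    A ↦ ACC
    B ↦ BC
    C ↦ AC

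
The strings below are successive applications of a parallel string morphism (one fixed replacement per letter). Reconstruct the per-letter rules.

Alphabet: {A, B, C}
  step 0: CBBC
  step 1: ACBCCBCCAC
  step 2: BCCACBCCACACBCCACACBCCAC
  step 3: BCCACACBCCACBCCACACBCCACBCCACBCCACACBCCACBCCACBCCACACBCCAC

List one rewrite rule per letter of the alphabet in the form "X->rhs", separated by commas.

  step 2 ⇒ step 3: BCCACBCCACACBCCACACBCCAC ⇒ BCC·AC·AC·BCC·AC·BCC·AC·AC·BCC·AC·BCC·AC·BCC·AC·AC·BCC·AC·BCC·AC·BCC·AC·AC·BCC·AC
    A ↦ BCC
    B ↦ BCC
    C ↦ AC

A->BCC, B->BCC, C->AC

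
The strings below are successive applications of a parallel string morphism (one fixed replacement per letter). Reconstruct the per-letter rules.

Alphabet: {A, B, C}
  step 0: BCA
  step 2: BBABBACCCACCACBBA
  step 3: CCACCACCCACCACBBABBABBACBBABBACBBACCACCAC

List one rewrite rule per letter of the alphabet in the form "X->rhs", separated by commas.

  step 2 ⇒ step 3: BBABBACCCACCACBBA ⇒ CCA·CCA·C·CCA·CCA·C·BBA·BBA·BBA·C·BBA·BBA·C·BBA·CCA·CCA·C
    A ↦ C
    B ↦ CCA
    C ↦ BBA

A->C, B->CCA, C->BBA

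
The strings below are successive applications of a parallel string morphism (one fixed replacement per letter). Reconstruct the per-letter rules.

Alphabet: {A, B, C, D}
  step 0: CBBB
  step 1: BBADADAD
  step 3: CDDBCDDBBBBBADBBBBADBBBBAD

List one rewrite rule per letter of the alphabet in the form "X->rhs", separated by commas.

  step 0 ⇒ step 1: CBBB ⇒ BB·AD·AD·AD
    B ↦ AD
    C ↦ BB
    A ↦ CDD  (constrained at step 1)
    D ↦ B  (constrained at step 1)

A->CDD, B->AD, C->BB, D->B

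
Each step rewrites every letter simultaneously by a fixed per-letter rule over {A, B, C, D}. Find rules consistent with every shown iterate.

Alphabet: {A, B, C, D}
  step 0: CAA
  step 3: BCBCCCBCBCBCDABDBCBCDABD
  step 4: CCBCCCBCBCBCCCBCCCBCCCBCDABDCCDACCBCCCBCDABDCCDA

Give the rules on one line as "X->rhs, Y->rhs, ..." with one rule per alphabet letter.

  step 3 ⇒ step 4: BCBCCCBCBCBCDABDBCBCDABD ⇒ CC·BC·CC·BC·BC·BC·CC·BC·CC·BC·CC·BC·DA·BD·CC·DA·CC·BC·CC·BC·DA·BD·CC·DA
    A ↦ BD
    B ↦ CC
    C ↦ BC
    D ↦ DA

A->BD, B->CC, C->BC, D->DA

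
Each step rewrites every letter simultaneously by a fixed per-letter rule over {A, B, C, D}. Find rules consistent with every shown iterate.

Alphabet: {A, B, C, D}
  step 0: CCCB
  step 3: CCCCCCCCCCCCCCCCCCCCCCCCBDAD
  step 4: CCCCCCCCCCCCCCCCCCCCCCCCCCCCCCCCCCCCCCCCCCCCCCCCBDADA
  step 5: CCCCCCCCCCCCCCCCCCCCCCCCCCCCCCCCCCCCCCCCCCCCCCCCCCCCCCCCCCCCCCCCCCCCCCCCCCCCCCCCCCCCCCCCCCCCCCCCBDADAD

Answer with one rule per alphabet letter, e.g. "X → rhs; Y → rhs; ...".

  step 4 ⇒ step 5: CCCCCCCCCCCCCCCCCCCCCCCCCCCCCCCCCCCCCCCCCCCCCCCCBDADA ⇒ CC·CC·CC·CC·CC·CC·CC·CC·CC·CC·CC·CC·CC·CC·CC·CC·CC·CC·CC·CC·CC·CC·CC·CC·CC·CC·CC·CC·CC·CC·CC·CC·CC·CC·CC·CC·CC·CC·CC·CC·CC·CC·CC·CC·CC·CC·CC·CC·BD·A·D·A·D
    A ↦ D
    B ↦ BD
    C ↦ CC
    D ↦ A

A->D, B->BD, C->CC, D->A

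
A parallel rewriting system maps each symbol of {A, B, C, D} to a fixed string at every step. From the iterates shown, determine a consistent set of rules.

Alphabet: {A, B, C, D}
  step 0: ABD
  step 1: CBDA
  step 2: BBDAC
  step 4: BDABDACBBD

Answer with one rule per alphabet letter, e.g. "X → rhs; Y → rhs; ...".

A->C, B->BD, C->B, D->A

  step 1 ⇒ step 2: CBDA ⇒ B·BD·A·C
    A ↦ C
    B ↦ BD
    C ↦ B
    D ↦ A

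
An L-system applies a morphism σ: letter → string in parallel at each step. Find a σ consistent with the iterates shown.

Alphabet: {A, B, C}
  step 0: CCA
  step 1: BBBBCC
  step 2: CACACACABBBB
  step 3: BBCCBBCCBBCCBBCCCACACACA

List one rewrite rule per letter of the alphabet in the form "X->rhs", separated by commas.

A->CC, B->CA, C->BB

  step 2 ⇒ step 3: CACACACABBBB ⇒ BB·CC·BB·CC·BB·CC·BB·CC·CA·CA·CA·CA
    A ↦ CC
    B ↦ CA
    C ↦ BB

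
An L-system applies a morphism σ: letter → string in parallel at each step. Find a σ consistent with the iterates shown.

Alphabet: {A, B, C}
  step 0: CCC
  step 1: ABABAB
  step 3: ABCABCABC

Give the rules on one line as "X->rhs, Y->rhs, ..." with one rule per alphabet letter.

  step 0 ⇒ step 1: CCC ⇒ AB·AB·AB
    C ↦ AB
    A ↦ C  (constrained at step 1)
    B ↦ A  (constrained at step 1)

A->C, B->A, C->AB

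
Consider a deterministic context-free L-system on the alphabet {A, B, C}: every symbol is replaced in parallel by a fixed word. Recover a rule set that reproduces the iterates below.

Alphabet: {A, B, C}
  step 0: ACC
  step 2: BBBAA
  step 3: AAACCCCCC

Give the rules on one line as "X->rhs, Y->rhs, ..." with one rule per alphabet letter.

A->CCC, B->A, C->B

  step 2 ⇒ step 3: BBBAA ⇒ A·A·A·CCC·CCC
    A ↦ CCC
    B ↦ A
    C ↦ B  (constrained at step 0)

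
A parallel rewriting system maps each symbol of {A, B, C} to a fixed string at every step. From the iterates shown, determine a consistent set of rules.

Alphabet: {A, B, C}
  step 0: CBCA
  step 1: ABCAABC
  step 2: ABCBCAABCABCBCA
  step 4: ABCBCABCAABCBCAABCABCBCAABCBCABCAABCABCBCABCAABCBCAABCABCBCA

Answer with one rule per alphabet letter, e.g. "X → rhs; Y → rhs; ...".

A->ABC, B->BC, C->A

  step 1 ⇒ step 2: ABCAABC ⇒ ABC·BC·A·ABC·ABC·BC·A
    A ↦ ABC
    B ↦ BC
    C ↦ A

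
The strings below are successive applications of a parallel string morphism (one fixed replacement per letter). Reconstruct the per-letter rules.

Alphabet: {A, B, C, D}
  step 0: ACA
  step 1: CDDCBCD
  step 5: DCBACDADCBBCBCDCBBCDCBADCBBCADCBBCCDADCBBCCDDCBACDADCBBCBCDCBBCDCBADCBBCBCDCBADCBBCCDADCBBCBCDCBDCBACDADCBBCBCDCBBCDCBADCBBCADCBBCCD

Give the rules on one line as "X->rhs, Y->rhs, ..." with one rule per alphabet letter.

A->CD, B->BC, C->DCB, D->A

  step 0 ⇒ step 1: ACA ⇒ CD·DCB·CD
    A ↦ CD
    C ↦ DCB
    B ↦ BC  (constrained at step 1)
    D ↦ A  (constrained at step 1)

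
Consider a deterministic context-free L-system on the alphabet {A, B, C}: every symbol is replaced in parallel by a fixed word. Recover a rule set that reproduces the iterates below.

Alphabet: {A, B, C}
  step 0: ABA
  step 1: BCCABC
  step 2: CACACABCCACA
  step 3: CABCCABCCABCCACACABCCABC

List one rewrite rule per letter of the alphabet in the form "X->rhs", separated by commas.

A->BC, B->CA, C->CA

  step 2 ⇒ step 3: CACACABCCACA ⇒ CA·BC·CA·BC·CA·BC·CA·CA·CA·BC·CA·BC
    A ↦ BC
    B ↦ CA
    C ↦ CA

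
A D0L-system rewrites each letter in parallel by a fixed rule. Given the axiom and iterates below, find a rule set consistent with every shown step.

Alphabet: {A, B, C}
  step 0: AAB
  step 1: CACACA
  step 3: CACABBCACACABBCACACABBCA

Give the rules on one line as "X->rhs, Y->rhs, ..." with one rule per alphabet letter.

  step 0 ⇒ step 1: AAB ⇒ CA·CA·CA
    A ↦ CA
    B ↦ CA
    C ↦ BB  (constrained at step 1)

A->CA, B->CA, C->BB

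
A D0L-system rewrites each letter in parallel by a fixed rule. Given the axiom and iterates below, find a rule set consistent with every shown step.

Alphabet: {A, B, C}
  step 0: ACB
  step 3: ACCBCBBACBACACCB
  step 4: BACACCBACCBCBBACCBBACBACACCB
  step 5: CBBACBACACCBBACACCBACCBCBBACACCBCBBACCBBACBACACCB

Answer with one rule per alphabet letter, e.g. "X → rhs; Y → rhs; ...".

A->B, B->CB, C->AC

  step 4 ⇒ step 5: BACACCBACCBCBBACCBBACBACACCB ⇒ CB·B·AC·B·AC·AC·CB·B·AC·AC·CB·AC·CB·CB·B·AC·AC·CB·CB·B·AC·CB·B·AC·B·AC·AC·CB
    A ↦ B
    B ↦ CB
    C ↦ AC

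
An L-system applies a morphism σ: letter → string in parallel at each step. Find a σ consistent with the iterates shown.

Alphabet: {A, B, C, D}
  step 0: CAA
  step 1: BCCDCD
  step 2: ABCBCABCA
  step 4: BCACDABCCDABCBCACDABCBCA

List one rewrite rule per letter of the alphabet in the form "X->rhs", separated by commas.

  step 1 ⇒ step 2: BCCDCD ⇒ A·BC·BC·A·BC·A
    B ↦ A
    C ↦ BC
    D ↦ A
  step 0 ⇒ step 1: CAA ⇒ BC·CD·CD
    A ↦ CD

A->CD, B->A, C->BC, D->A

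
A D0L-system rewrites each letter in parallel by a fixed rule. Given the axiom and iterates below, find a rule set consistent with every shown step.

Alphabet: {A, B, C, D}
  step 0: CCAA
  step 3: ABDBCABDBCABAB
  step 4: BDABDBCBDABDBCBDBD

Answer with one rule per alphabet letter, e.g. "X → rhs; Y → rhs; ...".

A->B, B->D, C->BC, D->AB

  step 3 ⇒ step 4: ABDBCABDBCABAB ⇒ B·D·AB·D·BC·B·D·AB·D·BC·B·D·B·D
    A ↦ B
    B ↦ D
    C ↦ BC
    D ↦ AB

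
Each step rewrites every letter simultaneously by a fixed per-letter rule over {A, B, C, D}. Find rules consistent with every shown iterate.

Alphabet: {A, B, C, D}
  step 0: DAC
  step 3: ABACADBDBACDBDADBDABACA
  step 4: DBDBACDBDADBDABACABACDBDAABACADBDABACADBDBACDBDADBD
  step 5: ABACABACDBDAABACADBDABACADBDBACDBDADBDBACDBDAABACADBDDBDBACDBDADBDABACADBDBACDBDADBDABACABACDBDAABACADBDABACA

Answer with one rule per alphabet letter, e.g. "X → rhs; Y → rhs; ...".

A->DBD, B->BAC, C->A, D->A

  step 4 ⇒ step 5: DBDBACDBDADBDABACABACDBDAABACADBDABACADBDBACDBDADBD ⇒ A·BAC·A·BAC·DBD·A·A·BAC·A·DBD·A·BAC·A·DBD·BAC·DBD·A·DBD·BAC·DBD·A·A·BAC·A·DBD·DBD·BAC·DBD·A·DBD·A·BAC·A·DBD·BAC·DBD·A·DBD·A·BAC·A·BAC·DBD·A·A·BAC·A·DBD·A·BAC·A
    A ↦ DBD
    B ↦ BAC
    C ↦ A
    D ↦ A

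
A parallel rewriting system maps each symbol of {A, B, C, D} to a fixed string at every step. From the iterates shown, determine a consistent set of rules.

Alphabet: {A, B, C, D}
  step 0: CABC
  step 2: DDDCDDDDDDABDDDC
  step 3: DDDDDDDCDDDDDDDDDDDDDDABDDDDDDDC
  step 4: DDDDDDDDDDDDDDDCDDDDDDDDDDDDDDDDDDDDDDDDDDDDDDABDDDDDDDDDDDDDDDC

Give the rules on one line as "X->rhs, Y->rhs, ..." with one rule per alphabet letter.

A->DD, B->AB, C->DC, D->DD

  step 3 ⇒ step 4: DDDDDDDCDDDDDDDDDDDDDDABDDDDDDDC ⇒ DD·DD·DD·DD·DD·DD·DD·DC·DD·DD·DD·DD·DD·DD·DD·DD·DD·DD·DD·DD·DD·DD·DD·AB·DD·DD·DD·DD·DD·DD·DD·DC
    A ↦ DD
    B ↦ AB
    C ↦ DC
    D ↦ DD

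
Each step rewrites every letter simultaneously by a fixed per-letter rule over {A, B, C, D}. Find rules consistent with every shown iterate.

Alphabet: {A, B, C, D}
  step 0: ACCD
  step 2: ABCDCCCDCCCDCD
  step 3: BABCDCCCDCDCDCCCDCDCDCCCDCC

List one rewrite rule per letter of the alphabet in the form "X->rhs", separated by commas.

A->B, B->AB, C->CD, D->CC

  step 2 ⇒ step 3: ABCDCCCDCCCDCD ⇒ B·AB·CD·CC·CD·CD·CD·CC·CD·CD·CD·CC·CD·CC
    A ↦ B
    B ↦ AB
    C ↦ CD
    D ↦ CC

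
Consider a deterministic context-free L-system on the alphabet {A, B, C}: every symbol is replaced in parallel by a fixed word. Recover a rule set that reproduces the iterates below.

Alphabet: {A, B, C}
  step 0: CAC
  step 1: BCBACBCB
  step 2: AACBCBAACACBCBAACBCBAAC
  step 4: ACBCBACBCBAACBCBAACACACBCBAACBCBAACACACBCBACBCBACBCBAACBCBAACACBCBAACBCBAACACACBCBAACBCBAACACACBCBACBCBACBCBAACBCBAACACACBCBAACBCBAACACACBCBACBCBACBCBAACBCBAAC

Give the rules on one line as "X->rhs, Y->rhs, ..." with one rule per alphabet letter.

A->AC, B->AAC, C->BCB

  step 1 ⇒ step 2: BCBACBCB ⇒ AAC·BCB·AAC·AC·BCB·AAC·BCB·AAC
    A ↦ AC
    B ↦ AAC
    C ↦ BCB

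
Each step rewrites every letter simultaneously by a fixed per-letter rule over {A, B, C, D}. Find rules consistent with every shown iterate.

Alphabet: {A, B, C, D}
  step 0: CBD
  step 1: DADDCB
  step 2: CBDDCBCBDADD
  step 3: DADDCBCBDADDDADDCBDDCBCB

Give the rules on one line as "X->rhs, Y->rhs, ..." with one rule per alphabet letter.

A->DD, B->DD, C->DA, D->CB

  step 2 ⇒ step 3: CBDDCBCBDADD ⇒ DA·DD·CB·CB·DA·DD·DA·DD·CB·DD·CB·CB
    A ↦ DD
    B ↦ DD
    C ↦ DA
    D ↦ CB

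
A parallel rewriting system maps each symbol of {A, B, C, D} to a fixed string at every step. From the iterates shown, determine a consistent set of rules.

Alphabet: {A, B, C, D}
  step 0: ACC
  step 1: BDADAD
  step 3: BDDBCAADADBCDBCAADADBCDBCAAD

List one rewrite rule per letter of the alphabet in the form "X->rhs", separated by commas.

A->BD, B->A, C->AD, D->DBC

  step 0 ⇒ step 1: ACC ⇒ BD·AD·AD
    A ↦ BD
    C ↦ AD
    B ↦ A  (constrained at step 1)
    D ↦ DBC  (constrained at step 1)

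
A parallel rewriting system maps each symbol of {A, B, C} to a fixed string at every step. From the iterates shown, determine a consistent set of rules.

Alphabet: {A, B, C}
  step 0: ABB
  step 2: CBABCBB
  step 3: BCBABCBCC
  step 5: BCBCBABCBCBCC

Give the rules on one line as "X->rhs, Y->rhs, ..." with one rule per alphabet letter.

  step 2 ⇒ step 3: CBABCBB ⇒ B·C·BAB·C·B·C·C
    A ↦ BAB
    B ↦ C
    C ↦ B

A->BAB, B->C, C->B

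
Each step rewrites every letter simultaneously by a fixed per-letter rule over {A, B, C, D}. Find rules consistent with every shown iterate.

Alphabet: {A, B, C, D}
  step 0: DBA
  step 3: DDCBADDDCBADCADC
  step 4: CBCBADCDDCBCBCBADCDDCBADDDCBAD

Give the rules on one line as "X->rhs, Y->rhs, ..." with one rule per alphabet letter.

A->DD, B->C, C->AD, D->CB

  step 3 ⇒ step 4: DDCBADDDCBADCADC ⇒ CB·CB·AD·C·DD·CB·CB·CB·AD·C·DD·CB·AD·DD·CB·AD
    A ↦ DD
    B ↦ C
    C ↦ AD
    D ↦ CB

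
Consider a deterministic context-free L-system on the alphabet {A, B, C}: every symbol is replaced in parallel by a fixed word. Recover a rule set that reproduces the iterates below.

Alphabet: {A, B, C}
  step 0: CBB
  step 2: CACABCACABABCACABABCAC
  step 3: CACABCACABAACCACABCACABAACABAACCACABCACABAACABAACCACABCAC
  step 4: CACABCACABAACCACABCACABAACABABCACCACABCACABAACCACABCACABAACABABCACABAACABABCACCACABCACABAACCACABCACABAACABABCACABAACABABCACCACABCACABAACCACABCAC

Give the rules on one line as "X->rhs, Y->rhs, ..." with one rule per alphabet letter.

  step 3 ⇒ step 4: CACABCACABAACCACABCACABAACABAACCACABCACABAACABAACCACABCAC ⇒ CAC·AB·CAC·AB·AAC·CAC·AB·CAC·AB·AAC·AB·AB·CAC·CAC·AB·CAC·AB·AAC·CAC·AB·CAC·AB·AAC·AB·AB·CAC·AB·AAC·AB·AB·CAC·CAC·AB·CAC·AB·AAC·CAC·AB·CAC·AB·AAC·AB·AB·CAC·AB·AAC·AB·AB·CAC·CAC·AB·CAC·AB·AAC·CAC·AB·CAC
    A ↦ AB
    B ↦ AAC
    C ↦ CAC

A->AB, B->AAC, C->CAC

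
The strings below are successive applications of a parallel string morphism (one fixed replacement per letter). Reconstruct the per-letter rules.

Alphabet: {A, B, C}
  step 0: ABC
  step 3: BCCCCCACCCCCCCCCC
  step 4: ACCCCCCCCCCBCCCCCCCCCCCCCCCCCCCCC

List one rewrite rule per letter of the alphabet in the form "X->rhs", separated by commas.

  step 3 ⇒ step 4: BCCCCCACCCCCCCCCC ⇒ A·CC·CC·CC·CC·CC·BC·CC·CC·CC·CC·CC·CC·CC·CC·CC·CC
    A ↦ BC
    B ↦ A
    C ↦ CC

A->BC, B->A, C->CC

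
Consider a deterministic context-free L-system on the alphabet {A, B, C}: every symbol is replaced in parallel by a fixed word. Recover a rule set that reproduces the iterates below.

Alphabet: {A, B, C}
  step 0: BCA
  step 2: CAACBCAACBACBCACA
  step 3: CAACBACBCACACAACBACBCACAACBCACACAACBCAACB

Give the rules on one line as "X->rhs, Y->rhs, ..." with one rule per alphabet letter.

A->ACB, B->CA, C->CA

  step 2 ⇒ step 3: CAACBCAACBACBCACA ⇒ CA·ACB·ACB·CA·CA·CA·ACB·ACB·CA·CA·ACB·CA·CA·CA·ACB·CA·ACB
    A ↦ ACB
    B ↦ CA
    C ↦ CA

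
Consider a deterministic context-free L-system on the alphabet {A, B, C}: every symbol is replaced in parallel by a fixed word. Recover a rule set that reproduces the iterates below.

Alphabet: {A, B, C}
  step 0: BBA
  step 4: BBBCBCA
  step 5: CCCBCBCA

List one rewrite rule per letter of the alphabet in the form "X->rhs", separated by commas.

A->CA, B->C, C->B

  step 4 ⇒ step 5: BBBCBCA ⇒ C·C·C·B·C·B·CA
    A ↦ CA
    B ↦ C
    C ↦ B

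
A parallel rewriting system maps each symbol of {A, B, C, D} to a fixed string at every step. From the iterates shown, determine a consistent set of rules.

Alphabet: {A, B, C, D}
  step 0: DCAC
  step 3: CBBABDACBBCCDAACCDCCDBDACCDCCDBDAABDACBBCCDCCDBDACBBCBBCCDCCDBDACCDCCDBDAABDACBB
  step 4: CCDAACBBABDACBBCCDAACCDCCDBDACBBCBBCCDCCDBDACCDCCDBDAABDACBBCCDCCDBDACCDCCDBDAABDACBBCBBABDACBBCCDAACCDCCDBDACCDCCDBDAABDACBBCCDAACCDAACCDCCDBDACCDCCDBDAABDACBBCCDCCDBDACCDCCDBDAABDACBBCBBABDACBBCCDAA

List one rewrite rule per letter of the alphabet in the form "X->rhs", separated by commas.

A->CBB, B->A, C->CCD, D->BDA

  step 3 ⇒ step 4: CBBABDACBBCCDAACCDCCDBDACCDCCDBDAABDACBBCCDCCDBDACBBCBBCCDCCDBDACCDCCDBDAABDACBB ⇒ CCD·A·A·CBB·A·BDA·CBB·CCD·A·A·CCD·CCD·BDA·CBB·CBB·CCD·CCD·BDA·CCD·CCD·BDA·A·BDA·CBB·CCD·CCD·BDA·CCD·CCD·BDA·A·BDA·CBB·CBB·A·BDA·CBB·CCD·A·A·CCD·CCD·BDA·CCD·CCD·BDA·A·BDA·CBB·CCD·A·A·CCD·A·A·CCD·CCD·BDA·CCD·CCD·BDA·A·BDA·CBB·CCD·CCD·BDA·CCD·CCD·BDA·A·BDA·CBB·CBB·A·BDA·CBB·CCD·A·A
    A ↦ CBB
    B ↦ A
    C ↦ CCD
    D ↦ BDA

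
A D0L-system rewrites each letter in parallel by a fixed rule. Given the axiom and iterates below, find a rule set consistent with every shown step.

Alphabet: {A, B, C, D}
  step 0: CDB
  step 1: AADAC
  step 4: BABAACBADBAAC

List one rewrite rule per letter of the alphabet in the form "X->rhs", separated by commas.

A->B, B->AC, C->A, D->AD

  step 0 ⇒ step 1: CDB ⇒ A·AD·AC
    B ↦ AC
    C ↦ A
    D ↦ AD
    A ↦ B  (constrained at step 1)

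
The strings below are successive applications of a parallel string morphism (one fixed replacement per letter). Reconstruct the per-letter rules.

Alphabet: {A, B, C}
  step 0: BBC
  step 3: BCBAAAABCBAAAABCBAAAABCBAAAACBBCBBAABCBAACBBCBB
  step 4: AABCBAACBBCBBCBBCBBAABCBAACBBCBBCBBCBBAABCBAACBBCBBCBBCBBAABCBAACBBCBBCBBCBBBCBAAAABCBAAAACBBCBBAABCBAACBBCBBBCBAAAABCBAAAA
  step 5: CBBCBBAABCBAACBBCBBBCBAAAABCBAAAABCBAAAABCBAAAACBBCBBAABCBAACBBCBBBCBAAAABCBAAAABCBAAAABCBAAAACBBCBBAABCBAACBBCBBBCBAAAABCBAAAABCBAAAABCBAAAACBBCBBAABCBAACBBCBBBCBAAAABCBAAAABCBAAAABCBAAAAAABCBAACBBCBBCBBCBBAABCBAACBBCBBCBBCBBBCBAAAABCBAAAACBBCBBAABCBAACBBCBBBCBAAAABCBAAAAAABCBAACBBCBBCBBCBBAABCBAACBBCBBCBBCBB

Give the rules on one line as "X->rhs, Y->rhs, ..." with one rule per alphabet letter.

  step 4 ⇒ step 5: AABCBAACBBCBBCBBCBBAABCBAACBBCBBCBBCBBAABCBAACBBCBBCBBCBBAABCBAACBBCBBCBBCBBBCBAAAABCBAAAACBBCBBAABCBAACBBCBBBCBAAAABCBAAAA ⇒ CBB·CBB·AA·BCB·AA·CBB·CBB·BCB·AA·AA·BCB·AA·AA·BCB·AA·AA·BCB·AA·AA·CBB·CBB·AA·BCB·AA·CBB·CBB·BCB·AA·AA·BCB·AA·AA·BCB·AA·AA·BCB·AA·AA·CBB·CBB·AA·BCB·AA·CBB·CBB·BCB·AA·AA·BCB·AA·AA·BCB·AA·AA·BCB·AA·AA·CBB·CBB·AA·BCB·AA·CBB·CBB·BCB·AA·AA·BCB·AA·AA·BCB·AA·AA·BCB·AA·AA·AA·BCB·AA·CBB·CBB·CBB·CBB·AA·BCB·AA·CBB·CBB·CBB·CBB·BCB·AA·AA·BCB·AA·AA·CBB·CBB·AA·BCB·AA·CBB·CBB·BCB·AA·AA·BCB·AA·AA·AA·BCB·AA·CBB·CBB·CBB·CBB·AA·BCB·AA·CBB·CBB·CBB·CBB
    A ↦ CBB
    B ↦ AA
    C ↦ BCB

A->CBB, B->AA, C->BCB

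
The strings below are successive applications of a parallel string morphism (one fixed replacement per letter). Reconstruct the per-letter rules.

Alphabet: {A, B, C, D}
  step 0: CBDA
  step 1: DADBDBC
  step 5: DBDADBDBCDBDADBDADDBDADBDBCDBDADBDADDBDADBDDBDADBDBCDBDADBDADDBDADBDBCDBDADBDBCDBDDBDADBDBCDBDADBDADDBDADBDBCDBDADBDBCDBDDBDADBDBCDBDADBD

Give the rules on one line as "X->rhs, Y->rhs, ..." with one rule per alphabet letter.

A->BC, B->A, C->D, D->DBD

  step 0 ⇒ step 1: CBDA ⇒ D·A·DBD·BC
    A ↦ BC
    B ↦ A
    C ↦ D
    D ↦ DBD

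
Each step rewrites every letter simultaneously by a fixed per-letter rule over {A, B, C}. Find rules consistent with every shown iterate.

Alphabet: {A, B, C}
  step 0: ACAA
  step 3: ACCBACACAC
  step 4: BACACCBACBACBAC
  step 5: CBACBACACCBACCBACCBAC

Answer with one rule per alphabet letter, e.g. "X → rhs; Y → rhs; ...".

  step 4 ⇒ step 5: BACACCBACBACBAC ⇒ C·B·AC·B·AC·AC·C·B·AC·C·B·AC·C·B·AC
    A ↦ B
    B ↦ C
    C ↦ AC

A->B, B->C, C->AC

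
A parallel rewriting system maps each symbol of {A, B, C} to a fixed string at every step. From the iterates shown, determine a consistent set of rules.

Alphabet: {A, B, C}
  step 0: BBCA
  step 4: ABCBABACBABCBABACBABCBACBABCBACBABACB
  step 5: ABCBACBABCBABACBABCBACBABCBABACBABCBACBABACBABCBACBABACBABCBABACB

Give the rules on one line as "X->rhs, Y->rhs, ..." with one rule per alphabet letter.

  step 4 ⇒ step 5: ABCBABACBABCBABACBABCBACBABCBACBABACB ⇒ AB·CB·A·CB·AB·CB·AB·A·CB·AB·CB·A·CB·AB·CB·AB·A·CB·AB·CB·A·CB·AB·A·CB·AB·CB·A·CB·AB·A·CB·AB·CB·AB·A·CB
    A ↦ AB
    B ↦ CB
    C ↦ A

A->AB, B->CB, C->A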